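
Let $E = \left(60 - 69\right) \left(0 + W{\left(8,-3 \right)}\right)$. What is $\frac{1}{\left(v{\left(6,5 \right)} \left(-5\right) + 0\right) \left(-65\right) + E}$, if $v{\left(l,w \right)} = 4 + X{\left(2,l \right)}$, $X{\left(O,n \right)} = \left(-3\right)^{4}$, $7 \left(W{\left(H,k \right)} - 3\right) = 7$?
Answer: $\frac{1}{27589} \approx 3.6246 \cdot 10^{-5}$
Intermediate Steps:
$W{\left(H,k \right)} = 4$ ($W{\left(H,k \right)} = 3 + \frac{1}{7} \cdot 7 = 3 + 1 = 4$)
$X{\left(O,n \right)} = 81$
$v{\left(l,w \right)} = 85$ ($v{\left(l,w \right)} = 4 + 81 = 85$)
$E = -36$ ($E = \left(60 - 69\right) \left(0 + 4\right) = \left(-9\right) 4 = -36$)
$\frac{1}{\left(v{\left(6,5 \right)} \left(-5\right) + 0\right) \left(-65\right) + E} = \frac{1}{\left(85 \left(-5\right) + 0\right) \left(-65\right) - 36} = \frac{1}{\left(-425 + 0\right) \left(-65\right) - 36} = \frac{1}{\left(-425\right) \left(-65\right) - 36} = \frac{1}{27625 - 36} = \frac{1}{27589}$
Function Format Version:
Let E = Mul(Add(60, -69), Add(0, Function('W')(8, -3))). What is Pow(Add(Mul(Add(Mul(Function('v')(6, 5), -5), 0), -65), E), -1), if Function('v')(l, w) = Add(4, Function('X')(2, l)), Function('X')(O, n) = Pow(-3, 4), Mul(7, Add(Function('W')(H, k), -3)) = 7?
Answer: Rational(1, 27589) ≈ 3.6246e-5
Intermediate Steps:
Function('W')(H, k) = 4 (Function('W')(H, k) = Add(3, Mul(Rational(1, 7), 7)) = Add(3, 1) = 4)
Function('X')(O, n) = 81
Function('v')(l, w) = 85 (Function('v')(l, w) = Add(4, 81) = 85)
E = -36 (E = Mul(Add(60, -69), Add(0, 4)) = Mul(-9, 4) = -36)
Pow(Add(Mul(Add(Mul(Function('v')(6, 5), -5), 0), -65), E), -1) = Pow(Add(Mul(Add(Mul(85, -5), 0), -65), -36), -1) = Pow(Add(Mul(Add(-425, 0), -65), -36), -1) = Pow(Add(Mul(-425, -65), -36), -1) = Pow(Add(27625, -36), -1) = Pow(27589, -1) = Rational(1, 27589)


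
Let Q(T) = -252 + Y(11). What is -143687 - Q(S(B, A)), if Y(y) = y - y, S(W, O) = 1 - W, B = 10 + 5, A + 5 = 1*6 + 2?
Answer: -143435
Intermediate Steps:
A = 3 (A = -5 + (1*6 + 2) = -5 + (6 + 2) = -5 + 8 = 3)
B = 15
Y(y) = 0
Q(T) = -252 (Q(T) = -252 + 0 = -252)
-143687 - Q(S(B, A)) = -143687 - 1*(-252) = -143687 + 252 = -143435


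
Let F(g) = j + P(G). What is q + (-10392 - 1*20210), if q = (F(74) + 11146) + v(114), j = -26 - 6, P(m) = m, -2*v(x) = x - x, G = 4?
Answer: -19484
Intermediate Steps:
v(x) = 0 (v(x) = -(x - x)/2 = -1/2*0 = 0)
j = -32
F(g) = -28 (F(g) = -32 + 4 = -28)
q = 11118 (q = (-28 + 11146) + 0 = 11118 + 0 = 11118)
q + (-10392 - 1*20210) = 11118 + (-10392 - 1*20210) = 11118 + (-10392 - 20210) = 11118 - 30602 = -19484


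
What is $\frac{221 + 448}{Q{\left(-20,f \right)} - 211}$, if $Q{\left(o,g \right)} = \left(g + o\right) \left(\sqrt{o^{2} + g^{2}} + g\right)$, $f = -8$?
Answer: $- \frac{8697}{363607} - \frac{74928 \sqrt{29}}{363607} \approx -1.1336$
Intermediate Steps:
$Q{\left(o,g \right)} = \left(g + o\right) \left(g + \sqrt{g^{2} + o^{2}}\right)$ ($Q{\left(o,g \right)} = \left(g + o\right) \left(\sqrt{g^{2} + o^{2}} + g\right) = \left(g + o\right) \left(g + \sqrt{g^{2} + o^{2}}\right)$)
$\frac{221 + 448}{Q{\left(-20,f \right)} - 211} = \frac{221 + 448}{\left(\left(-8\right)^{2} - -160 - 8 \sqrt{\left(-8\right)^{2} + \left(-20\right)^{2}} - 20 \sqrt{\left(-8\right)^{2} + \left(-20\right)^{2}}\right) - 211} = \frac{669}{\left(64 + 160 - 8 \sqrt{64 + 400} - 20 \sqrt{64 + 400}\right) - 211} = \frac{669}{\left(64 + 160 - 8 \sqrt{464} - 20 \sqrt{464}\right) - 211} = \frac{669}{\left(64 + 160 - 8 \cdot 4 \sqrt{29} - 20 \cdot 4 \sqrt{29}\right) - 211} = \frac{669}{\left(64 + 160 - 32 \sqrt{29} - 80 \sqrt{29}\right) - 211} = \frac{669}{\left(224 - 112 \sqrt{29}\right) - 211} = \frac{669}{13 - 112 \sqrt{29}}$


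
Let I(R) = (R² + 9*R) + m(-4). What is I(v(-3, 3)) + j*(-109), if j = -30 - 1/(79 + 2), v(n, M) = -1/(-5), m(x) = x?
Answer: 6620101/2025 ≈ 3269.2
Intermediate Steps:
v(n, M) = ⅕ (v(n, M) = -1*(-⅕) = ⅕)
I(R) = -4 + R² + 9*R (I(R) = (R² + 9*R) - 4 = -4 + R² + 9*R)
j = -2431/81 (j = -30 - 1/81 = -2431/81 ≈ -30.012)
I(v(-3, 3)) + j*(-109) = (-4 + (⅕)² + 9*(⅕)) - 2431/81*(-109) = (-4 + 1/25 + 9/5) + 264979/81 = -54/25 + 264979/81 = 6620101/2025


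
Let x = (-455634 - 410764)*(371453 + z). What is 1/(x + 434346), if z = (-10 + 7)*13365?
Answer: -1/287087474138 ≈ -3.4833e-12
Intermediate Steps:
z = -40095 (z = -3*13365 = -40095)
x = -287087908484 (x = (-455634 - 410764)*(371453 - 40095) = -866398*331358 = -287087908484)
1/(x + 434346) = 1/(-287087908484 + 434346) = 1/(-287087474138) = -1/287087474138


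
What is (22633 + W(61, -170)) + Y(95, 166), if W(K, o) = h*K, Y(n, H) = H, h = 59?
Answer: 26398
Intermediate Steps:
W(K, o) = 59*K
(22633 + W(61, -170)) + Y(95, 166) = (22633 + 59*61) + 166 = (22633 + 3599) + 166 = 26232 + 166 = 26398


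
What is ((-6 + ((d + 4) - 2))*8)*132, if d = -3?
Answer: -7392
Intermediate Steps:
((-6 + ((d + 4) - 2))*8)*132 = ((-6 + ((-3 + 4) - 2))*8)*132 = ((-6 + (1 - 2))*8)*132 = ((-6 - 1)*8)*132 = -7*8*132 = -56*132 = -7392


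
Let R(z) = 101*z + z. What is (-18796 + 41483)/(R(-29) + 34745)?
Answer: 3241/4541 ≈ 0.71372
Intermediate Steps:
R(z) = 102*z
(-18796 + 41483)/(R(-29) + 34745) = (-18796 + 41483)/(102*(-29) + 34745) = 22687/(-2958 + 34745) = 22687/31787 = 22687*(1/31787) = 3241/4541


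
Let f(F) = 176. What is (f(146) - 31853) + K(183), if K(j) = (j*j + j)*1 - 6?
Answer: 1989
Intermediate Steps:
K(j) = -6 + j + j**2 (K(j) = (j**2 + j)*1 - 6 = (j + j**2)*1 - 6 = (j + j**2) - 6 = -6 + j + j**2)
(f(146) - 31853) + K(183) = (176 - 31853) + (-6 + 183 + 183**2) = -31677 + (-6 + 183 + 33489) = -31677 + 33666 = 1989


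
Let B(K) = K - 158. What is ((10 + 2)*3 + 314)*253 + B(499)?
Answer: 88891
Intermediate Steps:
B(K) = -158 + K
((10 + 2)*3 + 314)*253 + B(499) = ((10 + 2)*3 + 314)*253 + (-158 + 499) = (12*3 + 314)*253 + 341 = (36 + 314)*253 + 341 = 350*253 + 341 = 88550 + 341 = 88891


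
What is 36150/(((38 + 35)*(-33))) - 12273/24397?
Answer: -303839069/19590791 ≈ -15.509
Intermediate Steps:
36150/(((38 + 35)*(-33))) - 12273/24397 = 36150/((73*(-33))) - 12273*1/24397 = 36150/(-2409) - 12273/24397 = 36150*(-1/2409) - 12273/24397 = -12050/803 - 12273/24397 = -303839069/19590791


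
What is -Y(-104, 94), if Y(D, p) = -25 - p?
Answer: 119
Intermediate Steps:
-Y(-104, 94) = -(-25 - 1*94) = -(-25 - 94) = -1*(-119) = 119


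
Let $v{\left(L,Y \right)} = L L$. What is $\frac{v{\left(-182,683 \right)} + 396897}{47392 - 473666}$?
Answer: $- \frac{430021}{426274} \approx -1.0088$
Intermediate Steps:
$v{\left(L,Y \right)} = L^{2}$
$\frac{v{\left(-182,683 \right)} + 396897}{47392 - 473666} = \frac{\left(-182\right)^{2} + 396897}{47392 - 473666} = \frac{33124 + 396897}{-426274} = 430021 \left(- \frac{1}{426274}\right) = - \frac{430021}{426274}$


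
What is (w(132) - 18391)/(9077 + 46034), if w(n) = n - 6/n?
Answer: -401699/1212442 ≈ -0.33131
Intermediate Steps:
(w(132) - 18391)/(9077 + 46034) = ((132 - 6/132) - 18391)/(9077 + 46034) = ((132 - 6*1/132) - 18391)/55111 = ((132 - 1/22) - 18391)*(1/55111) = (2903/22 - 18391)*(1/55111) = -401699/22*1/55111 = -401699/1212442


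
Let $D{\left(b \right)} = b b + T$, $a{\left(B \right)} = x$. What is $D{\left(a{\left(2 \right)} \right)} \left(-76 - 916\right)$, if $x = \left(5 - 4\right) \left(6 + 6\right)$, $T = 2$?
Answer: $-144832$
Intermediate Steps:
$x = 12$ ($x = 1 \cdot 12 = 12$)
$a{\left(B \right)} = 12$
$D{\left(b \right)} = 2 + b^{2}$ ($D{\left(b \right)} = b b + 2 = b^{2} + 2 = 2 + b^{2}$)
$D{\left(a{\left(2 \right)} \right)} \left(-76 - 916\right) = \left(2 + 12^{2}\right) \left(-76 - 916\right) = \left(2 + 144\right) \left(-992\right) = 146 \left(-992\right) = -144832$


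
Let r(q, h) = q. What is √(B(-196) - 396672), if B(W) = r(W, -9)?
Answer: 2*I*√99217 ≈ 629.97*I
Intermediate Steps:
B(W) = W
√(B(-196) - 396672) = √(-196 - 396672) = √(-396868) = 2*I*√99217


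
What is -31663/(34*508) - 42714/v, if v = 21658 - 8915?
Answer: -1141237817/220097096 ≈ -5.1852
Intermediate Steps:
v = 12743
-31663/(34*508) - 42714/v = -31663/(34*508) - 42714/12743 = -31663/17272 - 42714*1/12743 = -31663*1/17272 - 42714/12743 = -31663/17272 - 42714/12743 = -1141237817/220097096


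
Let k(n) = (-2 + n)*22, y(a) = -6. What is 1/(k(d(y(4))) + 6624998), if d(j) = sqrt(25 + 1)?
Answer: 3312477/21945007744766 - 11*sqrt(26)/21945007744766 ≈ 1.5094e-7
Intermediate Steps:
d(j) = sqrt(26)
k(n) = -44 + 22*n
1/(k(d(y(4))) + 6624998) = 1/((-44 + 22*sqrt(26)) + 6624998) = 1/(6624954 + 22*sqrt(26))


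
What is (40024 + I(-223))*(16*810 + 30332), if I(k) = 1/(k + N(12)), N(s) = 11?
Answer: 91834096601/53 ≈ 1.7327e+9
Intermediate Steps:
I(k) = 1/(11 + k) (I(k) = 1/(k + 11) = 1/(11 + k))
(40024 + I(-223))*(16*810 + 30332) = (40024 + 1/(11 - 223))*(16*810 + 30332) = (40024 + 1/(-212))*(12960 + 30332) = (40024 - 1/212)*43292 = (8485087/212)*43292 = 91834096601/53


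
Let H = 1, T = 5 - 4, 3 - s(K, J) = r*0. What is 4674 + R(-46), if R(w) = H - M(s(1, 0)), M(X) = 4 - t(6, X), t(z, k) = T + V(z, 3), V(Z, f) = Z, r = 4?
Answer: 4678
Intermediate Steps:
s(K, J) = 3 (s(K, J) = 3 - 4*0 = 3 - 1*0 = 3 + 0 = 3)
T = 1
t(z, k) = 1 + z
M(X) = -3 (M(X) = 4 - (1 + 6) = 4 - 1*7 = 4 - 7 = -3)
R(w) = 4 (R(w) = 1 - 1*(-3) = 1 + 3 = 4)
4674 + R(-46) = 4674 + 4 = 4678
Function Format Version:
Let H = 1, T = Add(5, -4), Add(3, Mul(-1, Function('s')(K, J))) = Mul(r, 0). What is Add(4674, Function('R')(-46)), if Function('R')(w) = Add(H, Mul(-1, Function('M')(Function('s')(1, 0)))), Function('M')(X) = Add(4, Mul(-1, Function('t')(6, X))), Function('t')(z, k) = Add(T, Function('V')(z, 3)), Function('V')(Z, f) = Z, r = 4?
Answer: 4678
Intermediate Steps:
Function('s')(K, J) = 3 (Function('s')(K, J) = Add(3, Mul(-1, Mul(4, 0))) = Add(3, Mul(-1, 0)) = Add(3, 0) = 3)
T = 1
Function('t')(z, k) = Add(1, z)
Function('M')(X) = -3 (Function('M')(X) = Add(4, Mul(-1, Add(1, 6))) = Add(4, Mul(-1, 7)) = Add(4, -7) = -3)
Function('R')(w) = 4 (Function('R')(w) = Add(1, Mul(-1, -3)) = Add(1, 3) = 4)
Add(4674, Function('R')(-46)) = Add(4674, 4) = 4678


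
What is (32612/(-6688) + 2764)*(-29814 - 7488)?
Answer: -86041819005/836 ≈ -1.0292e+8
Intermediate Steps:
(32612/(-6688) + 2764)*(-29814 - 7488) = (32612*(-1/6688) + 2764)*(-37302) = (-8153/1672 + 2764)*(-37302) = (4613255/1672)*(-37302) = -86041819005/836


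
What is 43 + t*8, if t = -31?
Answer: -205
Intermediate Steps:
43 + t*8 = 43 - 31*8 = 43 - 248 = -205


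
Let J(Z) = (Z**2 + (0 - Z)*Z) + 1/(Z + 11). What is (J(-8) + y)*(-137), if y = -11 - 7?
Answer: 7261/3 ≈ 2420.3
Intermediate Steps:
J(Z) = 1/(11 + Z) (J(Z) = (Z**2 + (-Z)*Z) + 1/(11 + Z) = (Z**2 - Z**2) + 1/(11 + Z) = 0 + 1/(11 + Z) = 1/(11 + Z))
y = -18
(J(-8) + y)*(-137) = (1/(11 - 8) - 18)*(-137) = (1/3 - 18)*(-137) = -53/3*(-137) = 7261/3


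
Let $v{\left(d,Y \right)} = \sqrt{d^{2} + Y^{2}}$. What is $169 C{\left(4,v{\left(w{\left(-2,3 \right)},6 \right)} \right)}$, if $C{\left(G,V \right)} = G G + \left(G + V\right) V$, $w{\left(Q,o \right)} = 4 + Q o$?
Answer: $9464 + 1352 \sqrt{10} \approx 13739.0$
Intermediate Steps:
$v{\left(d,Y \right)} = \sqrt{Y^{2} + d^{2}}$
$C{\left(G,V \right)} = G^{2} + V \left(G + V\right)$
$169 C{\left(4,v{\left(w{\left(-2,3 \right)},6 \right)} \right)} = 169 \left(4^{2} + \left(\sqrt{6^{2} + \left(4 - 6\right)^{2}}\right)^{2} + 4 \sqrt{6^{2} + \left(4 - 6\right)^{2}}\right) = 169 \left(16 + \left(\sqrt{36 + \left(4 - 6\right)^{2}}\right)^{2} + 4 \sqrt{36 + \left(4 - 6\right)^{2}}\right) = 169 \left(16 + \left(\sqrt{36 + \left(-2\right)^{2}}\right)^{2} + 4 \sqrt{36 + \left(-2\right)^{2}}\right) = 169 \left(16 + \left(\sqrt{36 + 4}\right)^{2} + 4 \sqrt{36 + 4}\right) = 169 \left(16 + \left(\sqrt{40}\right)^{2} + 4 \sqrt{40}\right) = 169 \left(16 + \left(2 \sqrt{10}\right)^{2} + 4 \cdot 2 \sqrt{10}\right) = 169 \left(16 + 40 + 8 \sqrt{10}\right) = 169 \left(56 + 8 \sqrt{10}\right) = 9464 + 1352 \sqrt{10}$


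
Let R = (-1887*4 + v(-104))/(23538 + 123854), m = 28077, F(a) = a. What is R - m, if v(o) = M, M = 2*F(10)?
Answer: -517291589/18424 ≈ -28077.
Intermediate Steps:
M = 20 (M = 2*10 = 20)
v(o) = 20
R = -941/18424 (R = (-1887*4 + 20)/(23538 + 123854) = (-7548 + 20)/147392 = -7528*1/147392 = -941/18424 ≈ -0.051075)
R - m = -941/18424 - 1*28077 = -941/18424 - 28077 = -517291589/18424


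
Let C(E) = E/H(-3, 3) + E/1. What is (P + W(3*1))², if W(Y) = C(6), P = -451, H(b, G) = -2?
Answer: 200704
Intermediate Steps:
C(E) = E/2 (C(E) = E/(-2) + E/1 = E*(-½) + E*1 = -E/2 + E = E/2)
W(Y) = 3 (W(Y) = (½)*6 = 3)
(P + W(3*1))² = (-451 + 3)² = (-448)² = 200704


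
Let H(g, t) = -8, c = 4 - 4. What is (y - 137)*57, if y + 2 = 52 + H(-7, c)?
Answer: -5415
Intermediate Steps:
c = 0
y = 42 (y = -2 + (52 - 8) = -2 + 44 = 42)
(y - 137)*57 = (42 - 137)*57 = -95*57 = -5415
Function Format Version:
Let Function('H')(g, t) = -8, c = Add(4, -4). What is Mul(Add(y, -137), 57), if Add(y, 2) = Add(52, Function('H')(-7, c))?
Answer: -5415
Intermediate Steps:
c = 0
y = 42 (y = Add(-2, Add(52, -8)) = Add(-2, 44) = 42)
Mul(Add(y, -137), 57) = Mul(Add(42, -137), 57) = Mul(-95, 57) = -5415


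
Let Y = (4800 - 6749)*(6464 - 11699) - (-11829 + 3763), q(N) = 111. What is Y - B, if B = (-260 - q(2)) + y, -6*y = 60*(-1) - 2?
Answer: 30634325/3 ≈ 1.0211e+7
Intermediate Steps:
y = 31/3 (y = -(60*(-1) - 2)/6 = -(-60 - 2)/6 = -⅙*(-62) = 31/3 ≈ 10.333)
B = -1082/3 (B = (-260 - 1*111) + 31/3 = (-260 - 111) + 31/3 = -371 + 31/3 = -1082/3 ≈ -360.67)
Y = 10211081 (Y = -1949*(-5235) - 1*(-8066) = 10203015 + 8066 = 10211081)
Y - B = 10211081 - 1*(-1082/3) = 10211081 + 1082/3 = 30634325/3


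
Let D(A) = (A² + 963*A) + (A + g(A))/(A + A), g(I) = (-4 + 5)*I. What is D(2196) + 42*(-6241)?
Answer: 6675043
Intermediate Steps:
g(I) = I (g(I) = 1*I = I)
D(A) = 1 + A² + 963*A (D(A) = (A² + 963*A) + (A + A)/(A + A) = (A² + 963*A) + (2*A)/((2*A)) = (A² + 963*A) + (2*A)*(1/(2*A)) = (A² + 963*A) + 1 = 1 + A² + 963*A)
D(2196) + 42*(-6241) = (1 + 2196² + 963*2196) + 42*(-6241) = (1 + 4822416 + 2114748) - 262122 = 6937165 - 262122 = 6675043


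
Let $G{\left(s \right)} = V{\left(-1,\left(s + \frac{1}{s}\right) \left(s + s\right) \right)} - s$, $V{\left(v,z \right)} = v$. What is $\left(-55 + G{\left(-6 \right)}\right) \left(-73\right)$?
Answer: $3650$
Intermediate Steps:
$G{\left(s \right)} = -1 - s$
$\left(-55 + G{\left(-6 \right)}\right) \left(-73\right) = \left(-55 - -5\right) \left(-73\right) = \left(-55 + \left(-1 + 6\right)\right) \left(-73\right) = \left(-55 + 5\right) \left(-73\right) = \left(-50\right) \left(-73\right) = 3650$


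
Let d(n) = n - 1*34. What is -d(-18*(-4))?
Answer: -38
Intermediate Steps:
d(n) = -34 + n (d(n) = n - 34 = -34 + n)
-d(-18*(-4)) = -(-34 - 18*(-4)) = -(-34 + 72) = -1*38 = -38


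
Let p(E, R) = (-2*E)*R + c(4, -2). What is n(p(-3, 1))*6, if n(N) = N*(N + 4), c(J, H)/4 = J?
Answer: 3432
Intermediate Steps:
c(J, H) = 4*J
p(E, R) = 16 - 2*E*R (p(E, R) = (-2*E)*R + 4*4 = -2*E*R + 16 = 16 - 2*E*R)
n(N) = N*(4 + N)
n(p(-3, 1))*6 = ((16 - 2*(-3)*1)*(4 + (16 - 2*(-3)*1)))*6 = ((16 + 6)*(4 + (16 + 6)))*6 = (22*(4 + 22))*6 = (22*26)*6 = 572*6 = 3432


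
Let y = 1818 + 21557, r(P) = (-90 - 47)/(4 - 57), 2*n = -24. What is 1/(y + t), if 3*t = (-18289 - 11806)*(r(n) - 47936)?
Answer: 159/76459191370 ≈ 2.0795e-9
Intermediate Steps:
n = -12 (n = (½)*(-24) = -12)
r(P) = 137/53 (r(P) = -137/(-53) = -137*(-1/53) = 137/53)
y = 23375
t = 76455474745/159 (t = ((-18289 - 11806)*(137/53 - 47936))/3 = (-30095*(-2540471/53))/3 = (⅓)*(76455474745/53) = 76455474745/159 ≈ 4.8085e+8)
1/(y + t) = 1/(23375 + 76455474745/159) = 1/(76459191370/159) = 159/76459191370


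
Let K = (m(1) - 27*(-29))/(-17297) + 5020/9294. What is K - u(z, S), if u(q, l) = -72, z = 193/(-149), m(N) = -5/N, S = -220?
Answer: 5827099552/80379159 ≈ 72.495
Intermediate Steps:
z = -193/149 (z = 193*(-1/149) = -193/149 ≈ -1.2953)
K = 39800104/80379159 (K = (-5/1 - 27*(-29))/(-17297) + 5020/9294 = (-5*1 + 783)*(-1/17297) + 5020*(1/9294) = (-5 + 783)*(-1/17297) + 2510/4647 = 778*(-1/17297) + 2510/4647 = -778/17297 + 2510/4647 = 39800104/80379159 ≈ 0.49515)
K - u(z, S) = 39800104/80379159 - 1*(-72) = 39800104/80379159 + 72 = 5827099552/80379159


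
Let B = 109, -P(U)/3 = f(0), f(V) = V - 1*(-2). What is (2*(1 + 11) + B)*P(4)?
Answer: -798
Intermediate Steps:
f(V) = 2 + V (f(V) = V + 2 = 2 + V)
P(U) = -6 (P(U) = -3*(2 + 0) = -3*2 = -6)
(2*(1 + 11) + B)*P(4) = (2*(1 + 11) + 109)*(-6) = (2*12 + 109)*(-6) = (24 + 109)*(-6) = 133*(-6) = -798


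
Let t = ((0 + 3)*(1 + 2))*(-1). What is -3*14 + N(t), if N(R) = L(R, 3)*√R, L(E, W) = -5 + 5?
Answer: -42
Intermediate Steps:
L(E, W) = 0
t = -9 (t = (3*3)*(-1) = 9*(-1) = -9)
N(R) = 0 (N(R) = 0*√R = 0)
-3*14 + N(t) = -3*14 + 0 = -42 + 0 = -42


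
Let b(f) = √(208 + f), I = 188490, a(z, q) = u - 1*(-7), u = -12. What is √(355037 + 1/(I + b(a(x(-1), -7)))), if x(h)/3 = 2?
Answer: √(66920924131 + 355037*√203)/√(188490 + √203) ≈ 595.85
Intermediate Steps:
x(h) = 6 (x(h) = 3*2 = 6)
a(z, q) = -5 (a(z, q) = -12 - 1*(-7) = -12 + 7 = -5)
√(355037 + 1/(I + b(a(x(-1), -7)))) = √(355037 + 1/(188490 + √(208 - 5))) = √(355037 + 1/(188490 + √203))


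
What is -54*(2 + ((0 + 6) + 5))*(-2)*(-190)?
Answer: -266760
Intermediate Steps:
-54*(2 + ((0 + 6) + 5))*(-2)*(-190) = -54*(2 + (6 + 5))*(-2)*(-190) = -54*(2 + 11)*(-2)*(-190) = -702*(-2)*(-190) = -54*(-26)*(-190) = 1404*(-190) = -266760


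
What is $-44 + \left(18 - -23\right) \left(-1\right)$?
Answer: $-85$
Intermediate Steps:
$-44 + \left(18 - -23\right) \left(-1\right) = -44 + \left(18 + 23\right) \left(-1\right) = -44 + 41 \left(-1\right) = -44 - 41 = -85$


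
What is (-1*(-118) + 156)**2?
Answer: 75076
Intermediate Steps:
(-1*(-118) + 156)**2 = (118 + 156)**2 = 274**2 = 75076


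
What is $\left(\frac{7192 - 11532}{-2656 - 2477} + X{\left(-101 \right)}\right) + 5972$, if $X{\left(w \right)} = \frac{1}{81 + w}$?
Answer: $\frac{613167187}{102660} \approx 5972.8$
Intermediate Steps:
$\left(\frac{7192 - 11532}{-2656 - 2477} + X{\left(-101 \right)}\right) + 5972 = \left(\frac{7192 - 11532}{-2656 - 2477} + \frac{1}{81 - 101}\right) + 5972 = \left(- \frac{4340}{-5133} + \frac{1}{-20}\right) + 5972 = \left(\left(-4340\right) \left(- \frac{1}{5133}\right) - \frac{1}{20}\right) + 5972 = \left(\frac{4340}{5133} - \frac{1}{20}\right) + 5972 = \frac{81667}{102660} + 5972 = \frac{613167187}{102660}$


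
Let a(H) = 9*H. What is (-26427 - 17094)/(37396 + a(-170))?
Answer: -43521/35866 ≈ -1.2134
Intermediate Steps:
(-26427 - 17094)/(37396 + a(-170)) = (-26427 - 17094)/(37396 + 9*(-170)) = -43521/(37396 - 1530) = -43521/35866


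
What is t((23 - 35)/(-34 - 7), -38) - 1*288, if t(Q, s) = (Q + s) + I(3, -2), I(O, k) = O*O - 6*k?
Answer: -12493/41 ≈ -304.71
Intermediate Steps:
I(O, k) = O**2 - 6*k
t(Q, s) = 21 + Q + s (t(Q, s) = (Q + s) + (3**2 - 6*(-2)) = (Q + s) + (9 + 12) = (Q + s) + 21 = 21 + Q + s)
t((23 - 35)/(-34 - 7), -38) - 1*288 = (21 + (23 - 35)/(-34 - 7) - 38) - 1*288 = (21 - 12/(-41) - 38) - 288 = (21 - 12*(-1/41) - 38) - 288 = (21 + 12/41 - 38) - 288 = -685/41 - 288 = -12493/41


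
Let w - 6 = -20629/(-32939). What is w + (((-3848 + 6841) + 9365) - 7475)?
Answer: 161059400/32939 ≈ 4889.6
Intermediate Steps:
w = 218263/32939 (w = 6 - 20629/(-32939) = 6 - 20629*(-1/32939) = 6 + 20629/32939 = 218263/32939 ≈ 6.6263)
w + (((-3848 + 6841) + 9365) - 7475) = 218263/32939 + (((-3848 + 6841) + 9365) - 7475) = 218263/32939 + ((2993 + 9365) - 7475) = 218263/32939 + (12358 - 7475) = 218263/32939 + 4883 = 161059400/32939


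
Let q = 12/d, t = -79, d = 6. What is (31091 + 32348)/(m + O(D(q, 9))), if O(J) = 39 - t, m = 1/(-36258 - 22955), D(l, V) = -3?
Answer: 3756413507/6987133 ≈ 537.62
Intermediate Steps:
q = 2 (q = 12/6 = 12*(⅙) = 2)
m = -1/59213 (m = 1/(-59213) = -1/59213 ≈ -1.6888e-5)
O(J) = 118 (O(J) = 39 - 1*(-79) = 39 + 79 = 118)
(31091 + 32348)/(m + O(D(q, 9))) = (31091 + 32348)/(-1/59213 + 118) = 63439/(6987133/59213) = 63439*(59213/6987133) = 3756413507/6987133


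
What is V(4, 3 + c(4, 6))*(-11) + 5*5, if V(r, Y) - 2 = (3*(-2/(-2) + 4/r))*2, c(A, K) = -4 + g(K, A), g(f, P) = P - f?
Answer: -129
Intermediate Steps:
c(A, K) = -4 + A - K (c(A, K) = -4 + (A - K) = -4 + A - K)
V(r, Y) = 8 + 24/r (V(r, Y) = 2 + (3*(-2/(-2) + 4/r))*2 = 2 + (3*(-2*(-1/2) + 4/r))*2 = 2 + (3*(1 + 4/r))*2 = 2 + (3 + 12/r)*2 = 2 + (6 + 24/r) = 8 + 24/r)
V(4, 3 + c(4, 6))*(-11) + 5*5 = (8 + 24/4)*(-11) + 5*5 = (8 + 24*(1/4))*(-11) + 25 = (8 + 6)*(-11) + 25 = 14*(-11) + 25 = -154 + 25 = -129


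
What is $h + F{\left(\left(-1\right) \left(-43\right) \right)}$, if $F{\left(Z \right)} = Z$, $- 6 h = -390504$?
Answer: $65127$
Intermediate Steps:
$h = 65084$ ($h = \left(- \frac{1}{6}\right) \left(-390504\right) = 65084$)
$h + F{\left(\left(-1\right) \left(-43\right) \right)} = 65084 - -43 = 65084 + 43 = 65127$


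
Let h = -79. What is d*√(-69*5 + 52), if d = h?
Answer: -79*I*√293 ≈ -1352.3*I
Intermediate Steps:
d = -79
d*√(-69*5 + 52) = -79*√(-69*5 + 52) = -79*√(-345 + 52) = -79*I*√293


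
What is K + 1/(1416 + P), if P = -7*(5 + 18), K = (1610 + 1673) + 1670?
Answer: 6216016/1255 ≈ 4953.0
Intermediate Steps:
K = 4953 (K = 3283 + 1670 = 4953)
P = -161 (P = -7*23 = -161)
K + 1/(1416 + P) = 4953 + 1/(1416 - 161) = 4953 + 1/1255 = 6216016/1255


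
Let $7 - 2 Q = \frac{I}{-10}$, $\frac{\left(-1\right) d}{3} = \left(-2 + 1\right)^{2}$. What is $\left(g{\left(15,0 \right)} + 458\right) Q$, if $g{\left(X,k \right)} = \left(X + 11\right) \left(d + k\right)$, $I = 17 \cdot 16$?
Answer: $6498$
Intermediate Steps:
$d = -3$ ($d = - 3 \left(-2 + 1\right)^{2} = - 3 \left(-1\right)^{2} = \left(-3\right) 1 = -3$)
$I = 272$
$g{\left(X,k \right)} = \left(-3 + k\right) \left(11 + X\right)$ ($g{\left(X,k \right)} = \left(X + 11\right) \left(-3 + k\right) = \left(11 + X\right) \left(-3 + k\right) = \left(-3 + k\right) \left(11 + X\right)$)
$Q = \frac{171}{10}$ ($Q = \frac{7}{2} - \frac{272 \frac{1}{-10}}{2} = \frac{7}{2} - \frac{272 \left(- \frac{1}{10}\right)}{2} = \frac{7}{2} - - \frac{68}{5} = \frac{7}{2} + \frac{68}{5} = \frac{171}{10} \approx 17.1$)
$\left(g{\left(15,0 \right)} + 458\right) Q = \left(\left(-33 - 45 + 11 \cdot 0 + 15 \cdot 0\right) + 458\right) \frac{171}{10} = \left(\left(-33 - 45 + 0 + 0\right) + 458\right) \frac{171}{10} = \left(-78 + 458\right) \frac{171}{10} = 380 \cdot \frac{171}{10} = 6498$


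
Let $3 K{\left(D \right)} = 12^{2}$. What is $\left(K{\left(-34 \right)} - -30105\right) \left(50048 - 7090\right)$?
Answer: $1295312574$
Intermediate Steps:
$K{\left(D \right)} = 48$ ($K{\left(D \right)} = \frac{12^{2}}{3} = \frac{1}{3} \cdot 144 = 48$)
$\left(K{\left(-34 \right)} - -30105\right) \left(50048 - 7090\right) = \left(48 - -30105\right) \left(50048 - 7090\right) = \left(48 + 30105\right) 42958 = 30153 \cdot 42958 = 1295312574$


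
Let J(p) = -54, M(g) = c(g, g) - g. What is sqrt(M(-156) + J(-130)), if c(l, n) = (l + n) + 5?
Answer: I*sqrt(205) ≈ 14.318*I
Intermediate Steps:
c(l, n) = 5 + l + n
M(g) = 5 + g (M(g) = (5 + g + g) - g = (5 + 2*g) - g = 5 + g)
sqrt(M(-156) + J(-130)) = sqrt((5 - 156) - 54) = sqrt(-151 - 54) = sqrt(-205) = I*sqrt(205)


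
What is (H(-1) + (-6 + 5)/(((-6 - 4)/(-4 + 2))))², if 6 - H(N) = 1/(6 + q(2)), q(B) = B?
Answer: 51529/1600 ≈ 32.206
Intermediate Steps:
H(N) = 47/8 (H(N) = 6 - 1/(6 + 2) = 6 - 1/8 = 6 - 1*⅛ = 6 - ⅛ = 47/8)
(H(-1) + (-6 + 5)/(((-6 - 4)/(-4 + 2))))² = (47/8 + (-6 + 5)/(((-6 - 4)/(-4 + 2))))² = (47/8 - 1/((-10/(-2))))² = (47/8 - 1/((-10*(-½))))² = (47/8 - 1/5)² = (47/8 - 1*⅕)² = (47/8 - ⅕)² = (227/40)² = 51529/1600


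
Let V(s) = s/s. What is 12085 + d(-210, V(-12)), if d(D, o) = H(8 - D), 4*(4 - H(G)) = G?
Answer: 24069/2 ≈ 12035.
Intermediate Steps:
V(s) = 1
H(G) = 4 - G/4
d(D, o) = 2 + D/4 (d(D, o) = 4 - (8 - D)/4 = 4 + (-2 + D/4) = 2 + D/4)
12085 + d(-210, V(-12)) = 12085 + (2 + (¼)*(-210)) = 12085 + (2 - 105/2) = 12085 - 101/2 = 24069/2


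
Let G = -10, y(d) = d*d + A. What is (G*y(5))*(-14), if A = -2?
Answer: 3220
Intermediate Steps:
y(d) = -2 + d**2 (y(d) = d*d - 2 = d**2 - 2 = -2 + d**2)
(G*y(5))*(-14) = -10*(-2 + 5**2)*(-14) = -10*(-2 + 25)*(-14) = -10*23*(-14) = -230*(-14) = 3220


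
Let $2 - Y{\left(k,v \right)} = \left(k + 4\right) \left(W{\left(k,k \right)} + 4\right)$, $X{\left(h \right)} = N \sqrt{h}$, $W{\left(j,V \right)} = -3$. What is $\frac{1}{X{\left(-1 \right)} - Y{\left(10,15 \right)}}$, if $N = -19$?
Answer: $\frac{12}{505} + \frac{19 i}{505} \approx 0.023762 + 0.037624 i$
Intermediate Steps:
$X{\left(h \right)} = - 19 \sqrt{h}$
$Y{\left(k,v \right)} = -2 - k$ ($Y{\left(k,v \right)} = 2 - \left(k + 4\right) \left(-3 + 4\right) = 2 - \left(4 + k\right) 1 = 2 - \left(4 + k\right) = -2 - k$)
$\frac{1}{X{\left(-1 \right)} - Y{\left(10,15 \right)}} = \frac{1}{- 19 \sqrt{-1} - \left(-2 - 10\right)} = \frac{1}{- 19 i - \left(-2 - 10\right)} = \frac{1}{- 19 i - -12} = \frac{1}{- 19 i + 12} = \frac{1}{12 - 19 i} = \frac{12 + 19 i}{505}$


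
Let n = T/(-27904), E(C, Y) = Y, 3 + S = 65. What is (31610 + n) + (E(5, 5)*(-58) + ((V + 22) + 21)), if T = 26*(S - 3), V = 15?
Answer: 437785089/13952 ≈ 31378.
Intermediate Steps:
S = 62 (S = -3 + 65 = 62)
T = 1534 (T = 26*(62 - 3) = 26*59 = 1534)
n = -767/13952 (n = 1534/(-27904) = 1534*(-1/27904) = -767/13952 ≈ -0.054974)
(31610 + n) + (E(5, 5)*(-58) + ((V + 22) + 21)) = (31610 - 767/13952) + (5*(-58) + ((15 + 22) + 21)) = 441021953/13952 + (-290 + (37 + 21)) = 441021953/13952 + (-290 + 58) = 441021953/13952 - 232 = 437785089/13952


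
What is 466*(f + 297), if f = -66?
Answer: 107646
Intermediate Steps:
466*(f + 297) = 466*(-66 + 297) = 466*231 = 107646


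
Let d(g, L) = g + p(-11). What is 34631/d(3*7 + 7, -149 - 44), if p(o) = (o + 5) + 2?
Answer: 34631/24 ≈ 1443.0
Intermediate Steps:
p(o) = 7 + o (p(o) = (5 + o) + 2 = 7 + o)
d(g, L) = -4 + g (d(g, L) = g + (7 - 11) = g - 4 = -4 + g)
34631/d(3*7 + 7, -149 - 44) = 34631/(-4 + (3*7 + 7)) = 34631/(-4 + (21 + 7)) = 34631/(-4 + 28) = 34631/24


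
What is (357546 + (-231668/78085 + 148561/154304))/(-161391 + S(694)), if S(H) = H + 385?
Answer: -4307986051967253/1931571688686080 ≈ -2.2303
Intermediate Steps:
S(H) = 385 + H
(357546 + (-231668/78085 + 148561/154304))/(-161391 + S(694)) = (357546 + (-231668/78085 + 148561/154304))/(-161391 + (385 + 694)) = (357546 + (-231668*1/78085 + 148561*(1/154304)))/(-161391 + 1079) = (357546 + (-231668/78085 + 148561/154304))/(-160312) = (357546 - 24146913387/12048827840)*(-1/160312) = (4307986051967253/12048827840)*(-1/160312) = -4307986051967253/1931571688686080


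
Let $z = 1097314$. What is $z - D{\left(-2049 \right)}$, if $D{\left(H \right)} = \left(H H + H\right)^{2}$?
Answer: $-17609369010590$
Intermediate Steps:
$D{\left(H \right)} = \left(H + H^{2}\right)^{2}$ ($D{\left(H \right)} = \left(H^{2} + H\right)^{2} = \left(H + H^{2}\right)^{2}$)
$z - D{\left(-2049 \right)} = 1097314 - \left(-2049\right)^{2} \left(1 - 2049\right)^{2} = 1097314 - 4198401 \left(-2048\right)^{2} = 1097314 - 4198401 \cdot 4194304 = 1097314 - 17609370107904 = -17609369010590$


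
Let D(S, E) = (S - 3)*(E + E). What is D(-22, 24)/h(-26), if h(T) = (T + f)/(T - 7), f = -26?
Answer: -9900/13 ≈ -761.54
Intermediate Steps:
D(S, E) = 2*E*(-3 + S) (D(S, E) = (-3 + S)*(2*E) = 2*E*(-3 + S))
h(T) = (-26 + T)/(-7 + T) (h(T) = (T - 26)/(T - 7) = (-26 + T)/(-7 + T))
D(-22, 24)/h(-26) = (2*24*(-3 - 22))/(((-26 - 26)/(-7 - 26))) = (2*24*(-25))/((-52/(-33))) = -1200/((-1/33*(-52))) = -1200/52/33 = -1200*33/52 = -9900/13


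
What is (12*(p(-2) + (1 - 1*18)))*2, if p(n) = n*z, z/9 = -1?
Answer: 24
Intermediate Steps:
z = -9 (z = 9*(-1) = -9)
p(n) = -9*n (p(n) = n*(-9) = -9*n)
(12*(p(-2) + (1 - 1*18)))*2 = (12*(-9*(-2) + (1 - 1*18)))*2 = (12*(18 + (1 - 18)))*2 = (12*(18 - 17))*2 = (12*1)*2 = 12*2 = 24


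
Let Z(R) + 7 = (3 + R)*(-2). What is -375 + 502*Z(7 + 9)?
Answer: -22965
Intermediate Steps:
Z(R) = -13 - 2*R (Z(R) = -7 + (3 + R)*(-2) = -7 + (-6 - 2*R) = -13 - 2*R)
-375 + 502*Z(7 + 9) = -375 + 502*(-13 - 2*(7 + 9)) = -375 + 502*(-13 - 2*16) = -375 + 502*(-13 - 32) = -375 + 502*(-45) = -375 - 22590 = -22965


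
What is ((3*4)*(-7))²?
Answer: 7056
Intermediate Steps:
((3*4)*(-7))² = (12*(-7))² = (-84)² = 7056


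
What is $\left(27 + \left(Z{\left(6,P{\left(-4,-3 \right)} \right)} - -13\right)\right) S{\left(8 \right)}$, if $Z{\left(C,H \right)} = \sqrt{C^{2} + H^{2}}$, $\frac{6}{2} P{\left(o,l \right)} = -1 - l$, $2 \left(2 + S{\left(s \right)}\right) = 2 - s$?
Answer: $-200 - \frac{10 \sqrt{82}}{3} \approx -230.18$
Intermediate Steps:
$S{\left(s \right)} = -1 - \frac{s}{2}$ ($S{\left(s \right)} = -2 + \frac{2 - s}{2} = -2 - \left(-1 + \frac{s}{2}\right) = -1 - \frac{s}{2}$)
$P{\left(o,l \right)} = - \frac{1}{3} - \frac{l}{3}$ ($P{\left(o,l \right)} = \frac{-1 - l}{3} = - \frac{1}{3} - \frac{l}{3}$)
$\left(27 + \left(Z{\left(6,P{\left(-4,-3 \right)} \right)} - -13\right)\right) S{\left(8 \right)} = \left(27 + \left(\sqrt{6^{2} + \left(- \frac{1}{3} - -1\right)^{2}} - -13\right)\right) \left(-1 - 4\right) = \left(27 + \left(\sqrt{36 + \left(- \frac{1}{3} + 1\right)^{2}} + 13\right)\right) \left(-1 - 4\right) = \left(27 + \left(\sqrt{36 + \left(\frac{2}{3}\right)^{2}} + 13\right)\right) \left(-5\right) = \left(27 + \left(\sqrt{36 + \frac{4}{9}} + 13\right)\right) \left(-5\right) = \left(27 + \left(\sqrt{\frac{328}{9}} + 13\right)\right) \left(-5\right) = \left(27 + \left(\frac{2 \sqrt{82}}{3} + 13\right)\right) \left(-5\right) = \left(27 + \left(13 + \frac{2 \sqrt{82}}{3}\right)\right) \left(-5\right) = \left(40 + \frac{2 \sqrt{82}}{3}\right) \left(-5\right) = -200 - \frac{10 \sqrt{82}}{3}$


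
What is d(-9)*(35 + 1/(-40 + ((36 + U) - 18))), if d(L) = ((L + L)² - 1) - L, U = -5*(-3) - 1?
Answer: 23157/2 ≈ 11579.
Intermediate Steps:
U = 14 (U = 15 - 1 = 14)
d(L) = -1 - L + 4*L² (d(L) = ((2*L)² - 1) - L = (4*L² - 1) - L = (-1 + 4*L²) - L = -1 - L + 4*L²)
d(-9)*(35 + 1/(-40 + ((36 + U) - 18))) = (-1 - 1*(-9) + 4*(-9)²)*(35 + 1/(-40 + ((36 + 14) - 18))) = (-1 + 9 + 4*81)*(35 + 1/(-40 + (50 - 18))) = (-1 + 9 + 324)*(35 + 1/(-40 + 32)) = 332*(35 + 1/(-8)) = 332*(35 - ⅛) = 332*(279/8) = 23157/2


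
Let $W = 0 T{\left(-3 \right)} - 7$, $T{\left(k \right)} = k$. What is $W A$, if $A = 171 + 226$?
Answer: $-2779$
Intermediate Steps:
$A = 397$
$W = -7$ ($W = 0 \left(-3\right) - 7 = 0 - 7 = -7$)
$W A = \left(-7\right) 397 = -2779$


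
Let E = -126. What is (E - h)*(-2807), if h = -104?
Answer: 61754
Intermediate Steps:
(E - h)*(-2807) = (-126 - 1*(-104))*(-2807) = (-126 + 104)*(-2807) = -22*(-2807) = 61754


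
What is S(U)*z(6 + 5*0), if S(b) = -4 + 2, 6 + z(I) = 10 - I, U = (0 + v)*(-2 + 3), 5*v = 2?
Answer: 4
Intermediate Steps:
v = ⅖ (v = (⅕)*2 = ⅖ ≈ 0.40000)
U = ⅖ (U = (0 + ⅖)*(-2 + 3) = (⅖)*1 = ⅖ ≈ 0.40000)
z(I) = 4 - I (z(I) = -6 + (10 - I) = 4 - I)
S(b) = -2
S(U)*z(6 + 5*0) = -2*(4 - (6 + 5*0)) = -2*(4 - (6 + 0)) = -2*(4 - 1*6) = -2*(4 - 6) = -2*(-2) = 4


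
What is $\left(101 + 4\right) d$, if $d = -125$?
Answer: $-13125$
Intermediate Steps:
$\left(101 + 4\right) d = \left(101 + 4\right) \left(-125\right) = 105 \left(-125\right) = -13125$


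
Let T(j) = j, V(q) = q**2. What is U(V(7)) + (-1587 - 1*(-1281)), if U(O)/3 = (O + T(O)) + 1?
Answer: -9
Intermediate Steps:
U(O) = 3 + 6*O (U(O) = 3*((O + O) + 1) = 3*(2*O + 1) = 3*(1 + 2*O) = 3 + 6*O)
U(V(7)) + (-1587 - 1*(-1281)) = (3 + 6*7**2) + (-1587 - 1*(-1281)) = (3 + 6*49) + (-1587 + 1281) = (3 + 294) - 306 = 297 - 306 = -9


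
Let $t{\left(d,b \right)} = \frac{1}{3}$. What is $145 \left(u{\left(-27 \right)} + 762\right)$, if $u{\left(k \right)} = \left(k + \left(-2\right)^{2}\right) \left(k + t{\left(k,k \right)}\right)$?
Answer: $\frac{598270}{3} \approx 1.9942 \cdot 10^{5}$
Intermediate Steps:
$t{\left(d,b \right)} = \frac{1}{3}$
$u{\left(k \right)} = \left(4 + k\right) \left(\frac{1}{3} + k\right)$ ($u{\left(k \right)} = \left(k + \left(-2\right)^{2}\right) \left(k + \frac{1}{3}\right) = \left(k + 4\right) \left(\frac{1}{3} + k\right) = \left(4 + k\right) \left(\frac{1}{3} + k\right)$)
$145 \left(u{\left(-27 \right)} + 762\right) = 145 \left(\left(\frac{4}{3} + \left(-27\right)^{2} + \frac{13}{3} \left(-27\right)\right) + 762\right) = 145 \left(\left(\frac{4}{3} + 729 - 117\right) + 762\right) = 145 \left(\frac{1840}{3} + 762\right) = 145 \cdot \frac{4126}{3} = \frac{598270}{3}$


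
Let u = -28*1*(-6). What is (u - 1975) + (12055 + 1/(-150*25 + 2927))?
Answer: 8434103/823 ≈ 10248.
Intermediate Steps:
u = 168 (u = -28*(-6) = 168)
(u - 1975) + (12055 + 1/(-150*25 + 2927)) = (168 - 1975) + (12055 + 1/(-150*25 + 2927)) = -1807 + (12055 + 1/(-3750 + 2927)) = -1807 + (12055 + 1/(-823)) = -1807 + (12055 - 1/823) = -1807 + 9921264/823 = 8434103/823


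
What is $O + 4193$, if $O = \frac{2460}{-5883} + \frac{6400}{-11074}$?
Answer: $\frac{45517017461}{10858057} \approx 4192.0$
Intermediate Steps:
$O = - \frac{10815540}{10858057}$ ($O = 2460 \left(- \frac{1}{5883}\right) + 6400 \left(- \frac{1}{11074}\right) = - \frac{820}{1961} - \frac{3200}{5537} = - \frac{10815540}{10858057} \approx -0.99608$)
$O + 4193 = - \frac{10815540}{10858057} + 4193 = \frac{45517017461}{10858057}$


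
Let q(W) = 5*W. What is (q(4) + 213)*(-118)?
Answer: -27494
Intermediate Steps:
(q(4) + 213)*(-118) = (5*4 + 213)*(-118) = (20 + 213)*(-118) = 233*(-118) = -27494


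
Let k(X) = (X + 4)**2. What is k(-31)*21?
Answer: 15309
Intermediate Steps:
k(X) = (4 + X)**2
k(-31)*21 = (4 - 31)**2*21 = (-27)**2*21 = 729*21 = 15309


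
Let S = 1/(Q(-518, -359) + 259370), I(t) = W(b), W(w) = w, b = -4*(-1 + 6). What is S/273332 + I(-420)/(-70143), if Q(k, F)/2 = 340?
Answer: 1421599802143/4985763500083800 ≈ 0.00028513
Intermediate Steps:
Q(k, F) = 680 (Q(k, F) = 2*340 = 680)
b = -20 (b = -4*5 = -20)
I(t) = -20
S = 1/260050 (S = 1/(680 + 259370) = 1/260050 ≈ 3.8454e-6)
S/273332 + I(-420)/(-70143) = (1/260050)/273332 - 20/(-70143) = (1/260050)*(1/273332) - 20*(-1/70143) = 1/71079986600 + 20/70143 = 1421599802143/4985763500083800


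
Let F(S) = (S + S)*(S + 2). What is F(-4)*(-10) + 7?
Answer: -153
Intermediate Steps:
F(S) = 2*S*(2 + S) (F(S) = (2*S)*(2 + S) = 2*S*(2 + S))
F(-4)*(-10) + 7 = (2*(-4)*(2 - 4))*(-10) + 7 = (2*(-4)*(-2))*(-10) + 7 = 16*(-10) + 7 = -160 + 7 = -153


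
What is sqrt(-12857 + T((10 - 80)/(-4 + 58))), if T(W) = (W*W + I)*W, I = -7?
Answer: I*sqrt(758785803)/243 ≈ 113.36*I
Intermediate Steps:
T(W) = W*(-7 + W**2) (T(W) = (W*W - 7)*W = (W**2 - 7)*W = (-7 + W**2)*W = W*(-7 + W**2))
sqrt(-12857 + T((10 - 80)/(-4 + 58))) = sqrt(-12857 + ((10 - 80)/(-4 + 58))*(-7 + ((10 - 80)/(-4 + 58))**2)) = sqrt(-12857 + (-70/54)*(-7 + (-70/54)**2)) = sqrt(-12857 + (-70*1/54)*(-7 + (-70*1/54)**2)) = sqrt(-12857 - 35*(-7 + (-35/27)**2)/27) = sqrt(-12857 - 35*(-7 + 1225/729)/27) = sqrt(-12857 - 35/27*(-3878/729)) = sqrt(-12857 + 135730/19683) = sqrt(-252928601/19683) = I*sqrt(758785803)/243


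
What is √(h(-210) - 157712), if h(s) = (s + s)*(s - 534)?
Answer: 4*√9673 ≈ 393.41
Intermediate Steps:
h(s) = 2*s*(-534 + s) (h(s) = (2*s)*(-534 + s) = 2*s*(-534 + s))
√(h(-210) - 157712) = √(2*(-210)*(-534 - 210) - 157712) = √(2*(-210)*(-744) - 157712) = √(312480 - 157712) = √154768 = 4*√9673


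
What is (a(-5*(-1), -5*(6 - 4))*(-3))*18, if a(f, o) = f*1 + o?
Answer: 270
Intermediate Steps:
a(f, o) = f + o
(a(-5*(-1), -5*(6 - 4))*(-3))*18 = ((-5*(-1) - 5*(6 - 4))*(-3))*18 = ((5 - 5*2)*(-3))*18 = ((5 - 10)*(-3))*18 = -5*(-3)*18 = 15*18 = 270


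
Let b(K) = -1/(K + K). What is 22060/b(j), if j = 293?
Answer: -12927160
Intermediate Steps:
b(K) = -1/(2*K)
22060/b(j) = 22060/((-½/293)) = 22060/((-½*1/293)) = 22060/(-1/586) = 22060*(-586) = -12927160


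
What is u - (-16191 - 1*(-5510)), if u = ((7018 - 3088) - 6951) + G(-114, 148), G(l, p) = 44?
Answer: 7704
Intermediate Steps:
u = -2977 (u = ((7018 - 3088) - 6951) + 44 = (3930 - 6951) + 44 = -3021 + 44 = -2977)
u - (-16191 - 1*(-5510)) = -2977 - (-16191 - 1*(-5510)) = -2977 - (-16191 + 5510) = -2977 - 1*(-10681) = -2977 + 10681 = 7704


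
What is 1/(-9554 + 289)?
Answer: -1/9265 ≈ -0.00010793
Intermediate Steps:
1/(-9554 + 289) = 1/(-9265) = -1/9265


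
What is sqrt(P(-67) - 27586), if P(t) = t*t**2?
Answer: 7*I*sqrt(6701) ≈ 573.02*I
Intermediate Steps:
P(t) = t**3
sqrt(P(-67) - 27586) = sqrt((-67)**3 - 27586) = sqrt(-300763 - 27586) = sqrt(-328349) = 7*I*sqrt(6701)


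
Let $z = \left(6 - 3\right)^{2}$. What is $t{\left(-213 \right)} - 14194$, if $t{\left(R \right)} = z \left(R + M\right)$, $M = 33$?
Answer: $-15814$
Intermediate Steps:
$z = 9$ ($z = 3^{2} = 9$)
$t{\left(R \right)} = 297 + 9 R$ ($t{\left(R \right)} = 9 \left(R + 33\right) = 9 \left(33 + R\right) = 297 + 9 R$)
$t{\left(-213 \right)} - 14194 = \left(297 + 9 \left(-213\right)\right) - 14194 = \left(297 - 1917\right) - 14194 = -1620 - 14194 = -15814$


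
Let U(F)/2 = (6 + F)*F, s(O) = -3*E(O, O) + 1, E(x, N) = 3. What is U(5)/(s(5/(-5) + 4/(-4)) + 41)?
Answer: 10/3 ≈ 3.3333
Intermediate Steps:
s(O) = -8 (s(O) = -3*3 + 1 = -9 + 1 = -8)
U(F) = 2*F*(6 + F) (U(F) = 2*((6 + F)*F) = 2*(F*(6 + F)) = 2*F*(6 + F))
U(5)/(s(5/(-5) + 4/(-4)) + 41) = (2*5*(6 + 5))/(-8 + 41) = (2*5*11)/33 = 110*(1/33) = 10/3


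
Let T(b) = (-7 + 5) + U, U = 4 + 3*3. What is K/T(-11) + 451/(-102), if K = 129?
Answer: 8197/1122 ≈ 7.3057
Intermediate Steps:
U = 13 (U = 4 + 9 = 13)
T(b) = 11 (T(b) = (-7 + 5) + 13 = -2 + 13 = 11)
K/T(-11) + 451/(-102) = 129/11 + 451/(-102) = 129*(1/11) + 451*(-1/102) = 129/11 - 451/102 = 8197/1122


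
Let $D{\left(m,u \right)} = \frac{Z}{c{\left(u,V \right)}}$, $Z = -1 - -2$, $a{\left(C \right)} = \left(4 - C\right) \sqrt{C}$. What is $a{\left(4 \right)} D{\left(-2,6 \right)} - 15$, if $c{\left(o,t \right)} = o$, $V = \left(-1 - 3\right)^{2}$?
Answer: $-15$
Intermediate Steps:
$a{\left(C \right)} = \sqrt{C} \left(4 - C\right)$
$Z = 1$ ($Z = -1 + 2 = 1$)
$V = 16$ ($V = \left(-4\right)^{2} = 16$)
$D{\left(m,u \right)} = \frac{1}{u}$ ($D{\left(m,u \right)} = 1 \frac{1}{u} = \frac{1}{u}$)
$a{\left(4 \right)} D{\left(-2,6 \right)} - 15 = \frac{\sqrt{4} \left(4 - 4\right)}{6} - 15 = 2 \left(4 - 4\right) \frac{1}{6} - 15 = 2 \cdot 0 \cdot \frac{1}{6} - 15 = 0 \cdot \frac{1}{6} - 15 = 0 - 15 = -15$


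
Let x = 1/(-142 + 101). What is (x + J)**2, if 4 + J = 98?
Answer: 14845609/1681 ≈ 8831.4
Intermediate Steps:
x = -1/41 (x = 1/(-41) = -1/41 ≈ -0.024390)
J = 94 (J = -4 + 98 = 94)
(x + J)**2 = (-1/41 + 94)**2 = (3853/41)**2 = 14845609/1681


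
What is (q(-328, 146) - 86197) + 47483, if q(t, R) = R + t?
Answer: -38896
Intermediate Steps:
(q(-328, 146) - 86197) + 47483 = ((146 - 328) - 86197) + 47483 = (-182 - 86197) + 47483 = -86379 + 47483 = -38896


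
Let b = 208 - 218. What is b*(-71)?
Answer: 710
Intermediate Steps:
b = -10
b*(-71) = -10*(-71) = 710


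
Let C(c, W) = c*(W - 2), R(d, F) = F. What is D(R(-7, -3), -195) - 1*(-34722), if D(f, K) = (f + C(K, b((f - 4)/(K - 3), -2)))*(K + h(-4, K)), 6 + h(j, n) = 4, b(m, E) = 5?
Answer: 150558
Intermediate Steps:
C(c, W) = c*(-2 + W)
h(j, n) = -2 (h(j, n) = -6 + 4 = -2)
D(f, K) = (-2 + K)*(f + 3*K) (D(f, K) = (f + K*(-2 + 5))*(K - 2) = (f + K*3)*(-2 + K) = (f + 3*K)*(-2 + K) = (-2 + K)*(f + 3*K))
D(R(-7, -3), -195) - 1*(-34722) = (-6*(-195) - 2*(-3) + 3*(-195)² - 195*(-3)) - 1*(-34722) = (1170 + 6 + 3*38025 + 585) + 34722 = (1170 + 6 + 114075 + 585) + 34722 = 115836 + 34722 = 150558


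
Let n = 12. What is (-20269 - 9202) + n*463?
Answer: -23915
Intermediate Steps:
(-20269 - 9202) + n*463 = (-20269 - 9202) + 12*463 = -29471 + 5556 = -23915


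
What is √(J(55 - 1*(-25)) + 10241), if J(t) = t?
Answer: √10321 ≈ 101.59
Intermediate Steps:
√(J(55 - 1*(-25)) + 10241) = √((55 - 1*(-25)) + 10241) = √((55 + 25) + 10241) = √(80 + 10241) = √10321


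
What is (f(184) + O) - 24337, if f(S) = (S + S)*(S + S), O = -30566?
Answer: 80521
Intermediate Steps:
f(S) = 4*S² (f(S) = (2*S)*(2*S) = 4*S²)
(f(184) + O) - 24337 = (4*184² - 30566) - 24337 = (4*33856 - 30566) - 24337 = (135424 - 30566) - 24337 = 104858 - 24337 = 80521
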